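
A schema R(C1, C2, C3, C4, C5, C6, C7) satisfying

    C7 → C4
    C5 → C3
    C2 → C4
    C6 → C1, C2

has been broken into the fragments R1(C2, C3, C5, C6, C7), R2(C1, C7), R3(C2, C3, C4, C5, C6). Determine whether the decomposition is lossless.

No

Chase test. Columns are C1, C2, C3, C4, C5, C6, C7; row i has aⱼ where attribute j ∈ Ri, else bᵢⱼ.
Initial tableau (one row per fragment):
  row 1: b11 a2 a3 b14 a5 a6 a7
  row 2: a1 b22 b23 b24 b25 b26 a7
  row 3: b31 a2 a3 a4 a5 a6 b37
Rows 1 and 2 agree on C7; apply C7→C4 and equate their C4 entries.
Rows 1 and 3 agree on C2; apply C2→C4 and equate their C4 entries.
Rows 1 and 3 agree on C6; apply C6→C1, C2 and equate their C1, C2 entries.
No row becomes fully distinguished — the join is lossy.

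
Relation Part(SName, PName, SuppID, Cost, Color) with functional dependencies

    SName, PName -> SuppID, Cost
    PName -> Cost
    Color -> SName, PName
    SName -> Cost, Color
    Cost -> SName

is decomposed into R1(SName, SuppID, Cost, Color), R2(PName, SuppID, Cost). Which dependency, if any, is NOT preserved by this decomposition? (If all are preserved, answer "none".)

none

SName, PName → SuppID, Cost: restricted closure across fragments reaches SuppID, Cost.
PName → Cost lies within R2.
Color → SName, PName: restricted closure across fragments reaches SName, PName.
SName → Cost, Color lies within R1.
Cost → SName lies within R1.
Every dependency is enforceable on the fragments, so the decomposition is dependency-preserving.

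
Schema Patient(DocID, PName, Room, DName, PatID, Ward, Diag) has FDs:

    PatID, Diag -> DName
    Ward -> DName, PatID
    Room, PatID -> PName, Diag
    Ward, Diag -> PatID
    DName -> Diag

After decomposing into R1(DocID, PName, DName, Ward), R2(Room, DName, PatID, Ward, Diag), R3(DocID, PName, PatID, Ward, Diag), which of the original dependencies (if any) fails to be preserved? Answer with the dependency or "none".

Room, PatID -> PName, Diag

Check Room, PatID → PName, Diag: no single fragment contains all of {PName, Room, PatID, Diag}, and the restricted closure of {Room, PatID} across the fragments never reaches {PName, Diag}.
PatID, Diag → DName is preserved.
Ward → DName, PatID is preserved.
Ward, Diag → PatID is preserved.
DName → Diag is preserved.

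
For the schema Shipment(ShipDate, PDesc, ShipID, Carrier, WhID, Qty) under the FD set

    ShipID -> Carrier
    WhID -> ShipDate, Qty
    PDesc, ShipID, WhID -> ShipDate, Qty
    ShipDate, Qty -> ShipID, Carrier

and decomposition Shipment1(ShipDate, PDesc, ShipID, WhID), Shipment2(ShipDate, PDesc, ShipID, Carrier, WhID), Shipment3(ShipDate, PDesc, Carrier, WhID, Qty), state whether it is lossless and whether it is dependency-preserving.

lossless but not dependency-preserving

Lossless test (chase): Rows 1 and 2 agree on ShipID; apply ShipID→Carrier and equate their Carrier entries. Rows 1 and 2 agree on WhID; apply WhID→ShipDate, Qty and equate their ShipDate, Qty entries. Rows 1 and 3 agree on WhID; apply WhID→ShipDate, Qty and equate their ShipDate, Qty entries. Rows 1 and 3 agree on ShipDate, Qty; apply ShipDate, Qty→ShipID, Carrier and equate their ShipID, Carrier entries. Row 1 is now all distinguished symbols — the join is lossless.
Dependency preservation: the restricted closure of {ShipDate, Qty} across the fragments never reaches {ShipID, Carrier}, so ShipDate, Qty → ShipID, Carrier cannot be enforced without a join — not preserved.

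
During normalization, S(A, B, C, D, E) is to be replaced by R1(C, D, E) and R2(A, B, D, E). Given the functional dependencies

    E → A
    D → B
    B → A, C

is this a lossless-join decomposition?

Yes

Common attributes: R1 ∩ R2 = {D, E}.
Closure of {D, E}: E → A applies, adding A; D → B applies, adding B; B → A, C applies, adding C. So (D, E)⁺ = {A, B, C, D, E}.
This closure contains every attribute of R1, so R1 ∩ R2 → R1. The join is lossless.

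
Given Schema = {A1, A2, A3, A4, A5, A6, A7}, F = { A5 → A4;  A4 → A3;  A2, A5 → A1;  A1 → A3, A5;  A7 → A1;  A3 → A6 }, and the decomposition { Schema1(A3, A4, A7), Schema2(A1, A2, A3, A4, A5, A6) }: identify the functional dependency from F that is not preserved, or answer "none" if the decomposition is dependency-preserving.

A7 → A1

Check A7 → A1: no single fragment contains all of {A1, A7}, and the restricted closure of {A7} across the fragments never reaches {A1}.
A5 → A4 is preserved.
A4 → A3 is preserved.
A2, A5 → A1 is preserved.
A1 → A3, A5 is preserved.
A3 → A6 is preserved.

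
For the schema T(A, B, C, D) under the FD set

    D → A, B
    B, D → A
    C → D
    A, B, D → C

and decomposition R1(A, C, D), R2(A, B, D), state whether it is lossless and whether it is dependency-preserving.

lossless and dependency-preserving

Lossless test: (A, D)⁺ = {A, B, C, D}, which contains all of one fragment — lossless.
Dependency preservation: A, B, D → C is not contained in any single fragment, but the restricted closure of its left-hand side across the fragments still reaches the right-hand side; the remaining FDs each lie inside some fragment. All dependencies are preserved.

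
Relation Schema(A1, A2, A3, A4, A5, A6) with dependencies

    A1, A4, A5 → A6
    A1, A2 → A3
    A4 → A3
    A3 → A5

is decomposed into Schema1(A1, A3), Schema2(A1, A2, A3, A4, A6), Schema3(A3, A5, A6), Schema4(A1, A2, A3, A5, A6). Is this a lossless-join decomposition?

Yes

Chase test. Columns are A1, A2, A3, A4, A5, A6; row i has aⱼ where attribute j ∈ Schemai, else bᵢⱼ.
Initial tableau (one row per fragment):
  row 1: a1 b12 a3 b14 b15 b16
  row 2: a1 a2 a3 a4 b25 a6
  row 3: b31 b32 a3 b34 a5 a6
  row 4: a1 a2 a3 b44 a5 a6
Rows 1 and 2 agree on A3; apply A3→A5 and equate their A5 entries.
Rows 1 and 3 agree on A3; apply A3→A5 and equate their A5 entries.
Row 2 is now all distinguished symbols — the join is lossless.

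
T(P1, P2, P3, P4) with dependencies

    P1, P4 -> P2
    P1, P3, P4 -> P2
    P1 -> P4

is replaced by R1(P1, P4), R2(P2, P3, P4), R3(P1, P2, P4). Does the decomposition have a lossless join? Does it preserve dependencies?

Lossless test (chase): Rows 1 and 3 agree on P1, P4; apply P1, P4→P2 and equate their P2 entries. No row becomes fully distinguished — the join is lossy.
Dependency preservation: P1, P3, P4 → P2 is not contained in any single fragment, but the restricted closure of its left-hand side across the fragments still reaches the right-hand side; the remaining FDs each lie inside some fragment. All dependencies are preserved.

lossy but dependency-preserving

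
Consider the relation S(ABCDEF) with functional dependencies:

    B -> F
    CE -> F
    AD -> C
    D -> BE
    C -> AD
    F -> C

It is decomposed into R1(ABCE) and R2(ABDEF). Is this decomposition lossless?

Yes

Common attributes: R1 ∩ R2 = {ABE}.
Closure of {ABE}: B → F applies, adding F; F → C applies, adding C; C → AD applies, adding D. So (ABE)⁺ = {ABCDEF}.
This closure contains every attribute of R1, so R1 ∩ R2 → R1. The join is lossless.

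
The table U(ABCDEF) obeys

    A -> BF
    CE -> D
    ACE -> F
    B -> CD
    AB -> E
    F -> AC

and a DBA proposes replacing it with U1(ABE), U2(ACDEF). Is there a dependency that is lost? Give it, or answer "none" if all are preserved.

B -> CD

Check B → CD: no single fragment contains all of {BCD}, and the restricted closure of {B} across the fragments never reaches {CD}.
A → BF is preserved.
CE → D is preserved.
ACE → F is preserved.
AB → E is preserved.
F → AC is preserved.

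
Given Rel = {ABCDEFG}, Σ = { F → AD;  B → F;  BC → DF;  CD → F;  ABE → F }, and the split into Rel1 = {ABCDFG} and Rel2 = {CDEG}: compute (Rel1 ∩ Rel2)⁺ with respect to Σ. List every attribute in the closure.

Rel1 ∩ Rel2 = {CDG}.
CD → F applies, adding F
F → AD applies, adding A
Closure: {ACDFG}.

ACDFG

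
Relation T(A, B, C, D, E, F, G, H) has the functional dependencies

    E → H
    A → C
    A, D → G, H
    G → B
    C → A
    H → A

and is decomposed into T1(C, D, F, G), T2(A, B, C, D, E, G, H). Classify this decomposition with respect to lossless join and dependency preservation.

lossy but dependency-preserving

Lossless test: (C, D, G)⁺ = {A, B, C, D, G, H}, which is a superkey of neither fragment — lossy.
Dependency preservation: every FD's attributes lie within a single fragment, so each can be enforced locally — preserved.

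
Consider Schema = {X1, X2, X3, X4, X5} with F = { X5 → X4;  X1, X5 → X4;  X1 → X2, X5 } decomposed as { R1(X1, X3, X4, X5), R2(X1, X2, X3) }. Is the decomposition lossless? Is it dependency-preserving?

lossless and dependency-preserving

Lossless test: (X1, X3)⁺ = {X1, X2, X3, X4, X5}, which contains all of one fragment — lossless.
Dependency preservation: X1 → X2, X5 is not contained in any single fragment, but the restricted closure of its left-hand side across the fragments still reaches the right-hand side; the remaining FDs each lie inside some fragment. All dependencies are preserved.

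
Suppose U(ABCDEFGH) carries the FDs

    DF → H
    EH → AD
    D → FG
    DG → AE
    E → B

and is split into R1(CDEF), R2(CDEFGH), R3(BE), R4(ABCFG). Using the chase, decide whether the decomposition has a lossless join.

No

Chase test. Columns are ABCDEFGH; row i has aⱼ where attribute j ∈ Ri, else bᵢⱼ.
Initial tableau (one row per fragment):
  row 1: b11 b12 a3 a4 a5 a6 b17 b18
  row 2: b21 b22 a3 a4 a5 a6 a7 a8
  row 3: b31 a2 b33 b34 a5 b36 b37 b38
  row 4: a1 a2 a3 b44 b45 a6 a7 b48
Rows 1 and 2 agree on DF; apply DF→H and equate their H entries.
Rows 1 and 2 agree on EH; apply EH→AD and equate their AD entries.
Rows 1 and 2 agree on D; apply D→FG and equate their FG entries.
Rows 1 and 2 agree on E; apply E→B and equate their B entries.
Rows 1 and 3 agree on E; apply E→B and equate their B entries.
No row becomes fully distinguished — the join is lossy.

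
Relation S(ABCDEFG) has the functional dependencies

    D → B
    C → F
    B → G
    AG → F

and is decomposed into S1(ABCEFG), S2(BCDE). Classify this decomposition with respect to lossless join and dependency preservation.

Lossless test: (BCE)⁺ = {BCEFG}, which is a superkey of neither fragment — lossy.
Dependency preservation: every FD's attributes lie within a single fragment, so each can be enforced locally — preserved.

lossy but dependency-preserving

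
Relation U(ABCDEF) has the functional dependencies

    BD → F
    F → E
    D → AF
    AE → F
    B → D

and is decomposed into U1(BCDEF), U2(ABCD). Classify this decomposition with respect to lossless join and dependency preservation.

Lossless test: (BCD)⁺ = {ABCDEF}, which contains all of one fragment — lossless.
Dependency preservation: the restricted closure of {AE} across the fragments never reaches {F}, so AE → F cannot be enforced without a join — not preserved.

lossless but not dependency-preserving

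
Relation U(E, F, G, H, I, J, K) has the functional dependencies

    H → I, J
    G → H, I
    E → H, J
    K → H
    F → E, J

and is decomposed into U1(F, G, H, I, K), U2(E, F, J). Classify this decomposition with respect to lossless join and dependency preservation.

Lossless test: (F)⁺ = {E, F, H, I, J}, which contains all of one fragment — lossless.
Dependency preservation: the restricted closure of {H} across the fragments never reaches {I, J}, so H → I, J cannot be enforced without a join — not preserved.

lossless but not dependency-preserving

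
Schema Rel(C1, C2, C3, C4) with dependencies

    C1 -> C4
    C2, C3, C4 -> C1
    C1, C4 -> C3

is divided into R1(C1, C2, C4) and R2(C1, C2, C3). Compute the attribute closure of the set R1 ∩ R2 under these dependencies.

R1 ∩ R2 = {C1, C2}.
C1 → C4 applies, adding C4
C1, C4 → C3 applies, adding C3
Closure: {C1, C2, C3, C4}.

C1, C2, C3, C4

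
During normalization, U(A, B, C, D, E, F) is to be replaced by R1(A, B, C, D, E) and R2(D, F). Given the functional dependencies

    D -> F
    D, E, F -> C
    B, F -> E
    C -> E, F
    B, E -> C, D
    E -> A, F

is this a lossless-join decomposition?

Common attributes: R1 ∩ R2 = {D}.
Closure of {D}: D → F applies, adding F. So (D)⁺ = {D, F}.
This closure contains every attribute of R2, so R1 ∩ R2 → R2. The join is lossless.

Yes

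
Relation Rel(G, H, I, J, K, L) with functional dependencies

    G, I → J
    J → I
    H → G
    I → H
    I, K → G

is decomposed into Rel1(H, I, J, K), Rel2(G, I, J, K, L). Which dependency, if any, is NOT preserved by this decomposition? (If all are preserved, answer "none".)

H → G

Check H → G: no single fragment contains all of {G, H}, and the restricted closure of {H} across the fragments never reaches {G}.
G, I → J is preserved.
J → I is preserved.
I → H is preserved.
I, K → G is preserved.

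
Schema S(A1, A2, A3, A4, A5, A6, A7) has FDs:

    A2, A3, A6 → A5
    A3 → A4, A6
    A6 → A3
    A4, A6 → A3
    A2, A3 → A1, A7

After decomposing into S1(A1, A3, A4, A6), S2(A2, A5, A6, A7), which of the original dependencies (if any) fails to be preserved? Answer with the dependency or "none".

A2, A3 → A1, A7

Check A2, A3 → A1, A7: no single fragment contains all of {A1, A2, A3, A7}, and the restricted closure of {A2, A3} across the fragments never reaches {A1, A7}.
A2, A3, A6 → A5 is preserved.
A3 → A4, A6 is preserved.
A6 → A3 is preserved.
A4, A6 → A3 is preserved.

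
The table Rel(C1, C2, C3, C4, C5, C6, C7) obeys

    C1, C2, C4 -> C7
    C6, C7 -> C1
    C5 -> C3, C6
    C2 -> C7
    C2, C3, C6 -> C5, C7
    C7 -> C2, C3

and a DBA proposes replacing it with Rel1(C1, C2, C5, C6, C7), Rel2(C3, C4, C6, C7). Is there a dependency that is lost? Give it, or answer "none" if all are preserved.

C5 -> C3, C6

Check C5 → C3, C6: no single fragment contains all of {C3, C5, C6}, and the restricted closure of {C5} across the fragments never reaches {C3, C6}.
C1, C2, C4 → C7 is preserved.
C6, C7 → C1 is preserved.
C2 → C7 is preserved.
C2, C3, C6 → C5, C7 is preserved.
C7 → C2, C3 is preserved.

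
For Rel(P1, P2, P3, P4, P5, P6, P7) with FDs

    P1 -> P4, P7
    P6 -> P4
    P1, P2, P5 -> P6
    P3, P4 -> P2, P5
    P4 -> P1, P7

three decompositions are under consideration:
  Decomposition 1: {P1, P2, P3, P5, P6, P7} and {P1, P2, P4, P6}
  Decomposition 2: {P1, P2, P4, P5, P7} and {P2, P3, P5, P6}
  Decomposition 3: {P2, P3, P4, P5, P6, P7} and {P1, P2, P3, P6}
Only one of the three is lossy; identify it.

Decomposition 2

Decomposition 1: common = {P1, P2, P6}, closure = {P1, P2, P4, P6, P7} → lossless.
Decomposition 2: common = {P2, P5}, closure = {P2, P5} → lossy.
Decomposition 3: common = {P2, P3, P6}, closure = {P1, P2, P3, P4, P5, P6, P7} → lossless.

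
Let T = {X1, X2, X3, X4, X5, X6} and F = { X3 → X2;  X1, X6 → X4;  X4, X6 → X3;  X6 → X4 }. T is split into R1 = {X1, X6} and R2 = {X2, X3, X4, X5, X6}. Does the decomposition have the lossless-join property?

No

Common attributes: R1 ∩ R2 = {X6}.
Closure of {X6}: X6 → X4 applies, adding X4; X4, X6 → X3 applies, adding X3; X3 → X2 applies, adding X2. So (X6)⁺ = {X2, X3, X4, X6}.
The closure contains neither all of R1 = {X1, X6} nor all of R2 = {X2, X3, X4, X5, X6}, so the common attributes are not a superkey of either fragment. The join is lossy.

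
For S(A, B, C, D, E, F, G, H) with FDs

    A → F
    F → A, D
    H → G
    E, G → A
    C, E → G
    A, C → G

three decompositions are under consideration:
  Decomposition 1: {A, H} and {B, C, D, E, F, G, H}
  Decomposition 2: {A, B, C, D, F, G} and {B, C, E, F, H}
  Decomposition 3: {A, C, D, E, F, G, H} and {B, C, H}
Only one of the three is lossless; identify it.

Decomposition 1: common = {H}, closure = {G, H} → lossy.
Decomposition 2: common = {B, C, F}, closure = {A, B, C, D, F, G} → lossless.
Decomposition 3: common = {C, H}, closure = {C, G, H} → lossy.

Decomposition 2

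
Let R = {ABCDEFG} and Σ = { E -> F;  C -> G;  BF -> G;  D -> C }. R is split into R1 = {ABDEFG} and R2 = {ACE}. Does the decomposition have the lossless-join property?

No

Common attributes: R1 ∩ R2 = {AE}.
Closure of {AE}: E → F applies, adding F. So (AE)⁺ = {AEF}.
The closure contains neither all of R1 = {ABDEFG} nor all of R2 = {ACE}, so the common attributes are not a superkey of either fragment. The join is lossy.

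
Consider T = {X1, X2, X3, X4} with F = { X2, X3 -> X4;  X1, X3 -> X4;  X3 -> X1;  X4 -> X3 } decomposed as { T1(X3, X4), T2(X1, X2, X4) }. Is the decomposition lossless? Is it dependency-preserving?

Lossless test: (X4)⁺ = {X1, X3, X4}, which contains all of one fragment — lossless.
Dependency preservation: X2, X3 → X4; X1, X3 → X4; X3 → X1 are not contained in any single fragment, but the restricted closure of each left-hand side across the fragments still reaches the right-hand side; the remaining FDs each lie inside some fragment. All dependencies are preserved.

lossless and dependency-preserving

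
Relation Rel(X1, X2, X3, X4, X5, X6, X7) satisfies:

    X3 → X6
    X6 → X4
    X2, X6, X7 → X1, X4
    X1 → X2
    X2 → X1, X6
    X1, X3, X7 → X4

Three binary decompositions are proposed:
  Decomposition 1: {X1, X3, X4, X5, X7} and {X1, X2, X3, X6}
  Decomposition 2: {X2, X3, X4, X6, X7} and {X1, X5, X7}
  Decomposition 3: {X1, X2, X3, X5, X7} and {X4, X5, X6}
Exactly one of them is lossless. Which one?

Decomposition 1: common = {X1, X3}, closure = {X1, X2, X3, X4, X6} → lossless.
Decomposition 2: common = {X7}, closure = {X7} → lossy.
Decomposition 3: common = {X5}, closure = {X5} → lossy.

Decomposition 1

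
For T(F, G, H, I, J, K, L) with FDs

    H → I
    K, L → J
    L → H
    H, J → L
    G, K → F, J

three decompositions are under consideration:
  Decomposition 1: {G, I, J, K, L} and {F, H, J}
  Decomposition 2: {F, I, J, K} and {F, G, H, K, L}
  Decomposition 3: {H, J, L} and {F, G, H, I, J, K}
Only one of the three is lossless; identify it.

Decomposition 3

Decomposition 1: common = {J}, closure = {J} → lossy.
Decomposition 2: common = {F, K}, closure = {F, K} → lossy.
Decomposition 3: common = {H, J}, closure = {H, I, J, L} → lossless.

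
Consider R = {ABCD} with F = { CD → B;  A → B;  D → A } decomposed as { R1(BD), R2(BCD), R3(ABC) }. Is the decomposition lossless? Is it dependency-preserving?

lossy and not dependency-preserving

Lossless test (chase): Rows 1 and 2 agree on D; apply D→A and equate their A entries. No row becomes fully distinguished — the join is lossy.
Dependency preservation: the restricted closure of {D} across the fragments never reaches {A}, so D → A cannot be enforced without a join — not preserved.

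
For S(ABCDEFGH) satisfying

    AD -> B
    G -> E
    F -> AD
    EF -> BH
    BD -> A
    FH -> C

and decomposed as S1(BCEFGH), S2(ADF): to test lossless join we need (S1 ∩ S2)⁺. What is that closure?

S1 ∩ S2 = {F}.
F → AD applies, adding AD
AD → B applies, adding B
Closure: {ABDF}.

ABDF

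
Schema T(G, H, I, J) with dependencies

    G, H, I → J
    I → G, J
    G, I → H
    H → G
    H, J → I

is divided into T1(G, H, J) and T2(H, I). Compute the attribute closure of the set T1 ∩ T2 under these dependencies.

G, H

T1 ∩ T2 = {H}.
H → G applies, adding G
Closure: {G, H}.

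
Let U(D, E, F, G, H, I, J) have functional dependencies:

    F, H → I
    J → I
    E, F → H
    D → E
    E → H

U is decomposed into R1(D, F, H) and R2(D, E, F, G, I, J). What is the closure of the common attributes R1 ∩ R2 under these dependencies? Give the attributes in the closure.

R1 ∩ R2 = {D, F}.
D → E applies, adding E
E → H applies, adding H
F, H → I applies, adding I
Closure: {D, E, F, H, I}.

D, E, F, H, I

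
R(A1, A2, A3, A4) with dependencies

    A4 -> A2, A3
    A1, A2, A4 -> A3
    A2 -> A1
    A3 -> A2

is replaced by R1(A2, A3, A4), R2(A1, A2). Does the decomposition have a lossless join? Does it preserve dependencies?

lossless and dependency-preserving

Lossless test: (A2)⁺ = {A1, A2}, which contains all of one fragment — lossless.
Dependency preservation: A1, A2, A4 → A3 is not contained in any single fragment, but the restricted closure of its left-hand side across the fragments still reaches the right-hand side; the remaining FDs each lie inside some fragment. All dependencies are preserved.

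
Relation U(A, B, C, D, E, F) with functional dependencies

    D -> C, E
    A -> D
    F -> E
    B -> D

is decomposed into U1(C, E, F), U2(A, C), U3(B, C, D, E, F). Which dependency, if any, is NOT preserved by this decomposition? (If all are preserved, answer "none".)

A -> D

Check A → D: no single fragment contains all of {A, D}, and the restricted closure of {A} across the fragments never reaches {D}.
D → C, E is preserved.
F → E is preserved.
B → D is preserved.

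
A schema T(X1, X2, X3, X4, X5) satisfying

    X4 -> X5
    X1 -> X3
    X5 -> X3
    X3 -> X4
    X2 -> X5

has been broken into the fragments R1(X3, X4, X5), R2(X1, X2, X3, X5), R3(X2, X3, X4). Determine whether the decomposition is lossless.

Chase test. Columns are X1, X2, X3, X4, X5; row i has aⱼ where attribute j ∈ Ri, else bᵢⱼ.
Initial tableau (one row per fragment):
  row 1: b11 b12 a3 a4 a5
  row 2: a1 a2 a3 b24 a5
  row 3: b31 a2 a3 a4 b35
Rows 1 and 3 agree on X4; apply X4→X5 and equate their X5 entries.
Rows 1 and 2 agree on X3; apply X3→X4 and equate their X4 entries.
Row 2 is now all distinguished symbols — the join is lossless.

Yes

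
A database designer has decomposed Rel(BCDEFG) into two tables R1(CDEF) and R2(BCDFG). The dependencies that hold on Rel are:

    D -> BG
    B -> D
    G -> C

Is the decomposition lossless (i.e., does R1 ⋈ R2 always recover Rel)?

Yes

Common attributes: R1 ∩ R2 = {CDF}.
Closure of {CDF}: D → BG applies, adding BG. So (CDF)⁺ = {BCDFG}.
This closure contains every attribute of R2, so R1 ∩ R2 → R2. The join is lossless.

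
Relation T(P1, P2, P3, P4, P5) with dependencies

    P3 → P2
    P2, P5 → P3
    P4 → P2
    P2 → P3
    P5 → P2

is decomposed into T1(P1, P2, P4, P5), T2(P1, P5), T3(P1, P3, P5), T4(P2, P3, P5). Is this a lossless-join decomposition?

Yes

Chase test. Columns are P1, P2, P3, P4, P5; row i has aⱼ where attribute j ∈ Ti, else bᵢⱼ.
Initial tableau (one row per fragment):
  row 1: a1 a2 b13 a4 a5
  row 2: a1 b22 b23 b24 a5
  row 3: a1 b32 a3 b34 a5
  row 4: b41 a2 a3 b44 a5
Rows 3 and 4 agree on P3; apply P3→P2 and equate their P2 entries.
Rows 1 and 3 agree on P2, P5; apply P2, P5→P3 and equate their P3 entries.
Rows 1 and 2 agree on P5; apply P5→P2 and equate their P2 entries.
Rows 1 and 2 agree on P2, P5; apply P2, P5→P3 and equate their P3 entries.
Row 1 is now all distinguished symbols — the join is lossless.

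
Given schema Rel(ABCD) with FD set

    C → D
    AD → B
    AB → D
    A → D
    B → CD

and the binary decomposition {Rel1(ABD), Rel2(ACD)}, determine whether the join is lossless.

Yes

Common attributes: Rel1 ∩ Rel2 = {AD}.
Closure of {AD}: AD → B applies, adding B; B → CD applies, adding C. So (AD)⁺ = {ABCD}.
This closure contains every attribute of Rel1, so Rel1 ∩ Rel2 → Rel1. The join is lossless.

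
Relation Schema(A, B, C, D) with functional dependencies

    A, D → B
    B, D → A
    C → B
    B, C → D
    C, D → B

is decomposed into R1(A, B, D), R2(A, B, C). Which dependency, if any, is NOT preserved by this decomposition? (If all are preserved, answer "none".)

B, C → D

Check B, C → D: no single fragment contains all of {B, C, D}, and the restricted closure of {B, C} across the fragments never reaches {D}.
A, D → B is preserved.
B, D → A is preserved.
C → B is preserved.
C, D → B is preserved.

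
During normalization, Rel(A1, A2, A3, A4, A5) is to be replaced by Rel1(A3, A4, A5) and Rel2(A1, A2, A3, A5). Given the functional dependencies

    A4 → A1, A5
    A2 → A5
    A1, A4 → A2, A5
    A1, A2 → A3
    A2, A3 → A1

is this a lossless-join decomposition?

Common attributes: Rel1 ∩ Rel2 = {A3, A5}.
No dependency enlarges {A3, A5}, so (A3, A5)⁺ = {A3, A5}.
The closure contains neither all of Rel1 = {A3, A4, A5} nor all of Rel2 = {A1, A2, A3, A5}, so the common attributes are not a superkey of either fragment. The join is lossy.

No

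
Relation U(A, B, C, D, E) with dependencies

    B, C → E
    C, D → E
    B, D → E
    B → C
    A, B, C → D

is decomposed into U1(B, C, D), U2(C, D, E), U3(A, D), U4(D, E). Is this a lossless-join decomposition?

Chase test. Columns are A, B, C, D, E; row i has aⱼ where attribute j ∈ Ui, else bᵢⱼ.
Initial tableau (one row per fragment):
  row 1: b11 a2 a3 a4 b15
  row 2: b21 b22 a3 a4 a5
  row 3: a1 b32 b33 a4 b35
  row 4: b41 b42 b43 a4 a5
Rows 1 and 2 agree on C, D; apply C, D→E and equate their E entries.
No row becomes fully distinguished — the join is lossy.

No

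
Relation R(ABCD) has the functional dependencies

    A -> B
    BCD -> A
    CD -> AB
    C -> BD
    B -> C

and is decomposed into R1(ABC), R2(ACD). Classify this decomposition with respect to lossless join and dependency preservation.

Lossless test: (AC)⁺ = {ABCD}, which contains all of one fragment — lossless.
Dependency preservation: BCD → A; CD → AB; C → BD are not contained in any single fragment, but the restricted closure of each left-hand side across the fragments still reaches the right-hand side; the remaining FDs each lie inside some fragment. All dependencies are preserved.

lossless and dependency-preserving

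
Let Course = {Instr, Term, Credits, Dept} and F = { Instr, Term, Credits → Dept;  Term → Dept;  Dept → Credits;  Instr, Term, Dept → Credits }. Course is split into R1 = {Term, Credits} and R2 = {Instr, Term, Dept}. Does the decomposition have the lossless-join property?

Yes

Common attributes: R1 ∩ R2 = {Term}.
Closure of {Term}: Term → Dept applies, adding Dept; Dept → Credits applies, adding Credits. So (Term)⁺ = {Term, Credits, Dept}.
This closure contains every attribute of R1, so R1 ∩ R2 → R1. The join is lossless.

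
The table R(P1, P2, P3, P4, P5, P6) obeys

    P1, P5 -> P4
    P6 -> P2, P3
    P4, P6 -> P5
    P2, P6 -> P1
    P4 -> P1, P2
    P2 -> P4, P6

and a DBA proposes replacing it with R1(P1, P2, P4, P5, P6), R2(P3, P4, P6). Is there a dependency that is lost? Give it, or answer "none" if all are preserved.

P1, P5 → P4 lies within R1.
P6 → P2, P3: restricted closure across fragments reaches P2, P3.
P4, P6 → P5 lies within R1.
P2, P6 → P1 lies within R1.
P4 → P1, P2 lies within R1.
P2 → P4, P6 lies within R1.
Every dependency is enforceable on the fragments, so the decomposition is dependency-preserving.

none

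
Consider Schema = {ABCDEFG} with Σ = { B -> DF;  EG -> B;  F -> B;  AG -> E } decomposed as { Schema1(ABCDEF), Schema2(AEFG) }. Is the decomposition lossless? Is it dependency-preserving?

lossy but dependency-preserving

Lossless test: (AEF)⁺ = {ABDEF}, which is a superkey of neither fragment — lossy.
Dependency preservation: EG → B is not contained in any single fragment, but the restricted closure of its left-hand side across the fragments still reaches the right-hand side; the remaining FDs each lie inside some fragment. All dependencies are preserved.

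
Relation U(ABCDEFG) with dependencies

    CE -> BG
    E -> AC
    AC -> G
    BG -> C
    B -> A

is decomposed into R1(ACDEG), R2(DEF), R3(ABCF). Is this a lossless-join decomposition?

Chase test. Columns are ABCDEFG; row i has aⱼ where attribute j ∈ Ri, else bᵢⱼ.
Initial tableau (one row per fragment):
  row 1: a1 b12 a3 a4 a5 b16 a7
  row 2: b21 b22 b23 a4 a5 a6 b27
  row 3: a1 a2 a3 b34 b35 a6 b37
Rows 1 and 2 agree on E; apply E→AC and equate their AC entries.
Rows 1 and 2 agree on AC; apply AC→G and equate their G entries.
Rows 1 and 3 agree on AC; apply AC→G and equate their G entries.
Rows 1 and 2 agree on CE; apply CE→BG and equate their BG entries.
No row becomes fully distinguished — the join is lossy.

No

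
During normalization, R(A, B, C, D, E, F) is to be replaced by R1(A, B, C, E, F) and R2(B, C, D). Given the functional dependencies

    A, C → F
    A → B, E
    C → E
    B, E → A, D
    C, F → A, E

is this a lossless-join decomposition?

Common attributes: R1 ∩ R2 = {B, C}.
Closure of {B, C}: C → E applies, adding E; B, E → A, D applies, adding A, D; A, C → F applies, adding F. So (B, C)⁺ = {A, B, C, D, E, F}.
This closure contains every attribute of R1, so R1 ∩ R2 → R1. The join is lossless.

Yes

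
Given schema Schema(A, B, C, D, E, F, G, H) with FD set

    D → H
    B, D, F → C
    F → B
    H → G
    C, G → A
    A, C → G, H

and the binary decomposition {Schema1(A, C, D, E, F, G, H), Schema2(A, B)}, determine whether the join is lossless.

No

Common attributes: Schema1 ∩ Schema2 = {A}.
No dependency enlarges {A}, so (A)⁺ = {A}.
The closure contains neither all of Schema1 = {A, C, D, E, F, G, H} nor all of Schema2 = {A, B}, so the common attributes are not a superkey of either fragment. The join is lossy.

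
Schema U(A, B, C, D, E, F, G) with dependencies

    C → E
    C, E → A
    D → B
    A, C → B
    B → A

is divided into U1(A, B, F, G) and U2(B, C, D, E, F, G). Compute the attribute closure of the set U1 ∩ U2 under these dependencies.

A, B, F, G

U1 ∩ U2 = {B, F, G}.
B → A applies, adding A
Closure: {A, B, F, G}.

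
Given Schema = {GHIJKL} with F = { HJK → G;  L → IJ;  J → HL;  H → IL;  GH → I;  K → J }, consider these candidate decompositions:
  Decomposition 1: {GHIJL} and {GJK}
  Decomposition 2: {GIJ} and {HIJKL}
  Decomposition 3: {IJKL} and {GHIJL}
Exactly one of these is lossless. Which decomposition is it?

Decomposition 1

Decomposition 1: common = {GJ}, closure = {GHIJL} → lossless.
Decomposition 2: common = {IJ}, closure = {HIJL} → lossy.
Decomposition 3: common = {IJL}, closure = {HIJL} → lossy.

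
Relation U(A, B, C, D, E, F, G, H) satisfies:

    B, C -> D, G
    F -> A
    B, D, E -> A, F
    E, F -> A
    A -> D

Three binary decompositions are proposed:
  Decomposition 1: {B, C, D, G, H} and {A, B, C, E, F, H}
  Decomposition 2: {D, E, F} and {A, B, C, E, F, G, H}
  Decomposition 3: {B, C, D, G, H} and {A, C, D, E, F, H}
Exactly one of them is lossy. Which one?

Decomposition 1: common = {B, C, H}, closure = {B, C, D, G, H} → lossless.
Decomposition 2: common = {E, F}, closure = {A, D, E, F} → lossless.
Decomposition 3: common = {C, D, H}, closure = {C, D, H} → lossy.

Decomposition 3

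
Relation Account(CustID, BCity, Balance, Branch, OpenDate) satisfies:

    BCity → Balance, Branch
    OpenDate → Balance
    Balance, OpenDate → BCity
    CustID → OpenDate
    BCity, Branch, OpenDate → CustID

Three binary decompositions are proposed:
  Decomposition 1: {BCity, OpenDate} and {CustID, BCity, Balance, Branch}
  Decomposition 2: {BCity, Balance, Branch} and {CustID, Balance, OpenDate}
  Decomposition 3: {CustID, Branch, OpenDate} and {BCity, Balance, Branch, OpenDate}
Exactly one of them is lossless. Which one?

Decomposition 1: common = {BCity}, closure = {BCity, Balance, Branch} → lossy.
Decomposition 2: common = {Balance}, closure = {Balance} → lossy.
Decomposition 3: common = {Branch, OpenDate}, closure = {CustID, BCity, Balance, Branch, OpenDate} → lossless.

Decomposition 3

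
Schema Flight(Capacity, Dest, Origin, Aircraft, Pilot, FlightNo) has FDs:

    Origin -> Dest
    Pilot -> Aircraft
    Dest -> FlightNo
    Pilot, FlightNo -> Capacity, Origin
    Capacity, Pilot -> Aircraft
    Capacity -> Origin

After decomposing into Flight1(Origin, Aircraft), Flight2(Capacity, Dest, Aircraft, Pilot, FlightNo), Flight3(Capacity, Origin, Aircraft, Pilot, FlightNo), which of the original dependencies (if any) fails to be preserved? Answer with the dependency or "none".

Check Origin → Dest: no single fragment contains all of {Dest, Origin}, and the restricted closure of {Origin} across the fragments never reaches {Dest}.
Pilot → Aircraft is preserved.
Dest → FlightNo is preserved.
Pilot, FlightNo → Capacity, Origin is preserved.
Capacity, Pilot → Aircraft is preserved.
Capacity → Origin is preserved.

Origin -> Dest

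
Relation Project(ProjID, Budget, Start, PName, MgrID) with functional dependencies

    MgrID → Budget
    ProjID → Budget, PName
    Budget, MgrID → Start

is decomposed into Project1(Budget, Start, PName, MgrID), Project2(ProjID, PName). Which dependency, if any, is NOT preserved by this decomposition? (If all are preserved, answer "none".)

Check ProjID → Budget, PName: no single fragment contains all of {ProjID, Budget, PName}, and the restricted closure of {ProjID} across the fragments never reaches {Budget, PName}.
MgrID → Budget is preserved.
Budget, MgrID → Start is preserved.

ProjID → Budget, PName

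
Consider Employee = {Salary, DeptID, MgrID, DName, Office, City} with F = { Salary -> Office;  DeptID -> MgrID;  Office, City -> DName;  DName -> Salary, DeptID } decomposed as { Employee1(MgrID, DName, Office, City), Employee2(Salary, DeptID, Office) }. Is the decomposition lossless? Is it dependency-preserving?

lossy and not dependency-preserving

Lossless test: (Office)⁺ = {Office}, which is a superkey of neither fragment — lossy.
Dependency preservation: the restricted closure of {DeptID} across the fragments never reaches {MgrID}, so DeptID → MgrID cannot be enforced without a join — not preserved.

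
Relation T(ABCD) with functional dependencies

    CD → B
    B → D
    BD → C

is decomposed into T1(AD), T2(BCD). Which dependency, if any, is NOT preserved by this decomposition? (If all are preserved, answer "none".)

none

CD → B lies within T2.
B → D lies within T2.
BD → C lies within T2.
Every dependency is enforceable on the fragments, so the decomposition is dependency-preserving.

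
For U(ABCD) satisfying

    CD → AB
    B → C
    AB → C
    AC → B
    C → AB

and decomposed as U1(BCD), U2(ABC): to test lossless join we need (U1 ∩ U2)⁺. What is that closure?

U1 ∩ U2 = {BC}.
C → AB applies, adding A
Closure: {ABC}.

ABC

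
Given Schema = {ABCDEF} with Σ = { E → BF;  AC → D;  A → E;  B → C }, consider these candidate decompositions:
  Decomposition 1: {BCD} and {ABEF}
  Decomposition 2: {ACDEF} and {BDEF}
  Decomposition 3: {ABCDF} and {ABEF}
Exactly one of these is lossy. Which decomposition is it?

Decomposition 1

Decomposition 1: common = {B}, closure = {BC} → lossy.
Decomposition 2: common = {DEF}, closure = {BCDEF} → lossless.
Decomposition 3: common = {ABF}, closure = {ABCDEF} → lossless.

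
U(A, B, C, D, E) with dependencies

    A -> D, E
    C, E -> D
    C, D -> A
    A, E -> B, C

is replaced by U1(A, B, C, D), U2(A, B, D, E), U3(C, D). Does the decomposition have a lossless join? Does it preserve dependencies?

Lossless test (chase): Rows 1 and 2 agree on A; apply A→D, E and equate their D, E entries. Rows 1 and 3 agree on C, D; apply C, D→A and equate their A entries. Rows 1 and 2 agree on A, E; apply A, E→B, C and equate their B, C entries. Rows 1 and 3 agree on A; apply A→D, E and equate their D, E entries. Rows 1 and 3 agree on A, E; apply A, E→B, C and equate their B, C entries. Row 1 is now all distinguished symbols — the join is lossless.
Dependency preservation: the restricted closure of {C, E} across the fragments never reaches {D}, so C, E → D cannot be enforced without a join — not preserved.

lossless but not dependency-preserving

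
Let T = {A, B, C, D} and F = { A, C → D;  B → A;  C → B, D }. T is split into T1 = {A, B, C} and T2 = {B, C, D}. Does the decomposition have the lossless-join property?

Yes

Common attributes: T1 ∩ T2 = {B, C}.
Closure of {B, C}: B → A applies, adding A; C → B, D applies, adding D. So (B, C)⁺ = {A, B, C, D}.
This closure contains every attribute of T1, so T1 ∩ T2 → T1. The join is lossless.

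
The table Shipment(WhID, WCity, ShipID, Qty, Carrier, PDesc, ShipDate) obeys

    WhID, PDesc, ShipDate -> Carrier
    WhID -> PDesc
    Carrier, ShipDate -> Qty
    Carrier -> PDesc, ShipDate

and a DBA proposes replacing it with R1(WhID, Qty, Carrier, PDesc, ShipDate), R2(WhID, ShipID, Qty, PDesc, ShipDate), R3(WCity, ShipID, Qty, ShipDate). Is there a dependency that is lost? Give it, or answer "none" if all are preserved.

none

WhID, PDesc, ShipDate → Carrier lies within R1.
WhID → PDesc lies within R1.
Carrier, ShipDate → Qty lies within R1.
Carrier → PDesc, ShipDate lies within R1.
Every dependency is enforceable on the fragments, so the decomposition is dependency-preserving.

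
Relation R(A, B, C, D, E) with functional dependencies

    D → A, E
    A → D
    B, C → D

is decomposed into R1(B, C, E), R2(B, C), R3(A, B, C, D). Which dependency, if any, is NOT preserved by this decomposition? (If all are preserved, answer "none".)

D → A, E

Check D → A, E: no single fragment contains all of {A, D, E}, and the restricted closure of {D} across the fragments never reaches {A, E}.
A → D is preserved.
B, C → D is preserved.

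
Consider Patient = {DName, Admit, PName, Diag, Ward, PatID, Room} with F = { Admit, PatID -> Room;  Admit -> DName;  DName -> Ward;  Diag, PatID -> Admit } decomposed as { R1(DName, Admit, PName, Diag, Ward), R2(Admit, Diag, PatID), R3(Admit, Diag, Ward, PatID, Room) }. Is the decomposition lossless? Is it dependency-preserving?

Lossless test (chase): Rows 2 and 3 agree on Admit, PatID; apply Admit, PatID→Room and equate their Room entries. Rows 1 and 2 agree on Admit; apply Admit→DName and equate their DName entries. Rows 1 and 3 agree on Admit; apply Admit→DName and equate their DName entries. Rows 1 and 2 agree on DName; apply DName→Ward and equate their Ward entries. No row becomes fully distinguished — the join is lossy.
Dependency preservation: every FD's attributes lie within a single fragment, so each can be enforced locally — preserved.

lossy but dependency-preserving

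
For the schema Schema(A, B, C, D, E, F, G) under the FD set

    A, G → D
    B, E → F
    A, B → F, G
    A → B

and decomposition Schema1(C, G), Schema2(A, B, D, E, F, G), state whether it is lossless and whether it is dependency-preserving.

lossy but dependency-preserving

Lossless test: (G)⁺ = {G}, which is a superkey of neither fragment — lossy.
Dependency preservation: every FD's attributes lie within a single fragment, so each can be enforced locally — preserved.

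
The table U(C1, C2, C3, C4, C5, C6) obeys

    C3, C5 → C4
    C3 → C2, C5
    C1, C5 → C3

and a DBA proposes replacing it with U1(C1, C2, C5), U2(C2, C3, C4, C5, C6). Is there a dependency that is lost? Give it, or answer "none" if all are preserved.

C1, C5 → C3

Check C1, C5 → C3: no single fragment contains all of {C1, C3, C5}, and the restricted closure of {C1, C5} across the fragments never reaches {C3}.
C3, C5 → C4 is preserved.
C3 → C2, C5 is preserved.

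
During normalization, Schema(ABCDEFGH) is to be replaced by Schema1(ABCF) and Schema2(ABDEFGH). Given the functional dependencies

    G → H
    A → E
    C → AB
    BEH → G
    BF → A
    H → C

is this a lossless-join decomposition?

No

Common attributes: Schema1 ∩ Schema2 = {ABF}.
Closure of {ABF}: A → E applies, adding E. So (ABF)⁺ = {ABEF}.
The closure contains neither all of Schema1 = {ABCF} nor all of Schema2 = {ABDEFGH}, so the common attributes are not a superkey of either fragment. The join is lossy.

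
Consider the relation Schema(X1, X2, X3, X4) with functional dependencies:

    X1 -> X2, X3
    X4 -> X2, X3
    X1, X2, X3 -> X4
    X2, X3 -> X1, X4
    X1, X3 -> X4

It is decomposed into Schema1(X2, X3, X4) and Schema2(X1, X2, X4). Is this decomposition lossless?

Common attributes: Schema1 ∩ Schema2 = {X2, X4}.
Closure of {X2, X4}: X4 → X2, X3 applies, adding X3; X2, X3 → X1, X4 applies, adding X1. So (X2, X4)⁺ = {X1, X2, X3, X4}.
This closure contains every attribute of Schema1, so Schema1 ∩ Schema2 → Schema1. The join is lossless.

Yes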